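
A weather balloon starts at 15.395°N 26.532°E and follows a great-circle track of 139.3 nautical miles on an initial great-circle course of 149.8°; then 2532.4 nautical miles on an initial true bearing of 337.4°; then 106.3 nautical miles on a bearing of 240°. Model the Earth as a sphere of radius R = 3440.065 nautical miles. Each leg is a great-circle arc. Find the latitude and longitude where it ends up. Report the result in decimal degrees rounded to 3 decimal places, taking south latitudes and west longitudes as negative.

Apply the spherical direct solution leg by leg, carrying full precision between legs.
Leg 1: from (15.395°, 26.532°), δ = 139.3/3440.065 = 0.040493 rad, θ = 149.8° → φ = 13.387°, λ = 27.731°.
Leg 2: from (13.387°, 27.731°), δ = 2532.4/3440.065 = 0.736149 rad, θ = 337.4° → φ = 50.770°, λ = 3.653°.
Leg 3: from (50.770°, 3.653°), δ = 106.3/3440.065 = 0.030901 rad, θ = 240° → φ = 49.860°, λ = 1.274°.

latitude 49.860°, longitude 1.274°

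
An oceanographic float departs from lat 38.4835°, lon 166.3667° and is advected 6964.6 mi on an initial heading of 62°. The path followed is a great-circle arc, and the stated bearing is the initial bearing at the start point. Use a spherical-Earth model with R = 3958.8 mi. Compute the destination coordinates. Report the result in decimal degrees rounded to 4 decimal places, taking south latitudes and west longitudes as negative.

latitude 14.1462°, longitude -77.0693°

Central angle δ = d/R = 1.759270 rad.
With φ₁ = 38.4835° = 0.671664 rad and θ = 62° = 1.082104 rad:
Applying the spherical law of cosines for sides, sin φ₂ = sin φ₁ cos δ + cos φ₁ sin δ cos θ = 0.244396, so φ₂ = 14.1462°.
Δλ = atan2( sin θ sin δ cos φ₁ , cos δ − sin φ₁ sin φ₂ ) = atan2(0.678921, -0.339445) = 2.034426 rad = 116.5640°.
λ₂ = 166.3667° + 116.5640° = 282.9307°, normalized to (−180°, 180°] → -77.0693°.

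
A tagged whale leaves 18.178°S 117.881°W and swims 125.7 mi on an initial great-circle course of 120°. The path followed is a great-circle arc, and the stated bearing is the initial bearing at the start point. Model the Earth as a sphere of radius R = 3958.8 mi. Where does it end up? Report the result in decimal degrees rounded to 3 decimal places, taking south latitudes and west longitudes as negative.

δ = 125.7/3958.8 = 0.031752 rad (1.8193°).
With φ₁ = -18.178° = -0.317266 rad and θ = 120° = 2.094395 rad:
Destination latitude: φ₂ = arcsin( sin φ₁ cos δ + cos φ₁ sin δ cos θ ) = arcsin(-0.326894) = -19.080°.
For the longitude increment, Δλ = atan2( sin θ sin δ cos φ₁, cos δ − sin φ₁ sin φ₂ ) = atan2(0.026121, 0.897515) = 1.667°.
Hence λ₂ = -117.881° + 1.667° = -116.214°.

latitude -19.080°, longitude -116.214°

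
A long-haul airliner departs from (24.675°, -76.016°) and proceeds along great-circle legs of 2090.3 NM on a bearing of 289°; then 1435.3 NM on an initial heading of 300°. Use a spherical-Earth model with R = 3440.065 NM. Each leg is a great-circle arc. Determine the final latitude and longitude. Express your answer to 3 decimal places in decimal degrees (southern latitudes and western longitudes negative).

latitude 39.929°, longitude -142.175°

Apply the spherical direct solution leg by leg, carrying full precision between legs.
Leg 1: from (24.675°, -76.016°), δ = 2090.3/3440.065 = 0.607634 rad, θ = 289° → φ = 30.774°, λ = -114.940°.
Leg 2: from (30.774°, -114.940°), δ = 1435.3/3440.065 = 0.417230 rad, θ = 300° → φ = 39.929°, λ = -142.175°.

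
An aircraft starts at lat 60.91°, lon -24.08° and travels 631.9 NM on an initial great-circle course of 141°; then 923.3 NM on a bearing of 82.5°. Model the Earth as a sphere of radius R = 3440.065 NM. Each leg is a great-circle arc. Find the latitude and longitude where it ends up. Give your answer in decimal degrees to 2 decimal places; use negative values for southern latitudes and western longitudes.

Apply the spherical direct solution leg by leg, carrying full precision between legs.
Leg 1: from (60.91°, -24.08°), δ = 631.9/3440.065 = 0.183688 rad, θ = 141° → φ = 52.20°, λ = -13.27°.
Leg 2: from (52.20°, -13.27°), δ = 923.3/3440.065 = 0.268396 rad, θ = 82.5° → φ = 51.54°, λ = 11.74°.

latitude 51.54°, longitude 11.74°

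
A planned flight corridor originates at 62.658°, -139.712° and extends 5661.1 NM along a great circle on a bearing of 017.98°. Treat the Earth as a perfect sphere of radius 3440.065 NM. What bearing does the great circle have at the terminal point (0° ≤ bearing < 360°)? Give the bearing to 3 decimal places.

δ = 5661.1/3440.065 = 1.645638 rad (94.2881°).
With φ₁ = 62.658° = 1.093588 rad and θ = 17.98° = 0.313810 rad:
Destination latitude: φ₂ = arcsin( sin φ₁ cos δ + cos φ₁ sin δ cos θ ) = arcsin(0.369230) = 21.668°.
Then Δλ = atan2(0.141382, -0.402751) = 2.803990 rad, from sin θ sin δ cos φ₁ over cos δ − sin φ₁ sin φ₂.
λ₂ = -139.712° + 160.657° = 20.945°.
The forward bearing on arrival equals the back-azimuth from the destination plus 180°.
Back-azimuth from P₂ (21.668°, 20.945°) to P₁ (62.658°, -139.712°), with Δλ' = λ₁ − λ₂ = -160.657°: atan2( sin Δλ' cos φ₁ , cos φ₂ sin φ₁ − sin φ₂ cos φ₁ cos Δλ' ) = 351.225°.
Final bearing = (351.225° + 180°) mod 360° = 171.225°.

final bearing 171.225°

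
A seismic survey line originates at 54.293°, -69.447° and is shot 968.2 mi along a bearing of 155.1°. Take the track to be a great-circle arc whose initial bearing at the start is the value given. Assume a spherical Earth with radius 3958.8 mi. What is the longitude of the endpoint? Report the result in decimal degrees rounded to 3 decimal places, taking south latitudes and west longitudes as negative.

Angular distance δ = d/R = 968.2 / 3958.8 = 0.244569 rad.
With φ₁ = 54.293° = 0.947592 rad and θ = 155.1° = 2.707006 rad:
sin φ₂ = sin φ₁ cos δ + cos φ₁ sin δ cos θ = (0.812012)(0.970242) + (0.583640)(0.242138)(-0.907044) = 0.659663
φ₂ = asin(0.659663) = 0.720371 rad = 41.274°.
For the longitude increment, Δλ = atan2( sin θ sin δ cos φ₁, cos δ − sin φ₁ sin φ₂ ) = atan2(0.059501, 0.434587) = 7.796°.
Hence λ₂ = -69.447° + 7.796° = -61.651°.

longitude -61.651°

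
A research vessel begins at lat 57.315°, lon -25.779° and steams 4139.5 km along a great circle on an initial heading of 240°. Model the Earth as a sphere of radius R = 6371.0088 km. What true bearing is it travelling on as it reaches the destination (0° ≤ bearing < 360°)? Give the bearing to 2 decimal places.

final bearing 212.85°

δ = 4139.5/6371.0088 = 0.649740 rad (37.2274°).
Start latitude φ₁ = 1.000335 rad; initial bearing θ = 4.188790 rad.
Applying the spherical law of cosines for sides, sin φ₂ = sin φ₁ cos δ + cos φ₁ sin δ cos θ = 0.506808, so φ₂ = 30.451°.
Δλ = atan2( sin θ sin δ cos φ₁ , cos δ − sin φ₁ sin φ₂ ) = atan2(-0.282931, 0.369685) = -0.653240 rad = -37.428°.
λ₂ = λ₁ + Δλ = -63.207°.
The forward bearing on arrival equals the back-azimuth from the destination plus 180°.
Back-azimuth from P₂ (30.45°, -63.21°) to P₁ (57.31°, -25.78°), with Δλ' = λ₁ − λ₂ = 37.43°: atan2( sin Δλ' cos φ₁ , cos φ₂ sin φ₁ − sin φ₂ cos φ₁ cos Δλ' ) = 32.85°.
Final bearing = (32.85° + 180°) mod 360° = 212.85°.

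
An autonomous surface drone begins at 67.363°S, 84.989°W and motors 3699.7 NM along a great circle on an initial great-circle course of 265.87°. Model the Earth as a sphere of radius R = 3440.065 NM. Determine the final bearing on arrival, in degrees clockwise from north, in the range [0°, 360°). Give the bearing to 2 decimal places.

final bearing 334.33°

δ = 3699.7/3440.065 = 1.075474 rad (61.6201°).
Start latitude φ₁ = -1.175706 rad; initial bearing θ = 4.640307 rad.
Applying the spherical law of cosines for sides, sin φ₂ = sin φ₁ cos δ + cos φ₁ sin δ cos θ = -0.463086, so φ₂ = -27.586°.
Δλ = atan2( sin θ sin δ cos φ₁ , cos δ − sin φ₁ sin φ₂ ) = atan2(-0.337754, 0.047904) = -1.429904 rad = -81.927°.
λ₂ = λ₁ + Δλ = -166.916°.
The forward bearing on arrival equals the back-azimuth from the destination plus 180°.
Back-azimuth from P₂ (-27.59°, -166.92°) to P₁ (-67.36°, -84.99°), with Δλ' = λ₁ − λ₂ = 81.93°: atan2( sin Δλ' cos φ₁ , cos φ₂ sin φ₁ − sin φ₂ cos φ₁ cos Δλ' ) = 154.33°.
Final bearing = (154.33° + 180°) mod 360° = 334.33°.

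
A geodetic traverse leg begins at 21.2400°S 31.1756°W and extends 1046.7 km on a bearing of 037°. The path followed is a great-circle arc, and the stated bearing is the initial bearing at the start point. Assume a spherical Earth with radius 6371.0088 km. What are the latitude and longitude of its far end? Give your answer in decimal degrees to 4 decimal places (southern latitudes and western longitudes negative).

latitude -13.6300°, longitude -25.3627°

Central angle δ = d/R = 0.164291 rad.
Start latitude φ₁ = -0.370708 rad; initial bearing θ = 0.645772 rad.
Applying the spherical law of cosines for sides, sin φ₂ = sin φ₁ cos δ + cos φ₁ sin δ cos θ = -0.235651, so φ₂ = -13.6300°.
Then Δλ = atan2(0.091743, 0.901164) = 0.101455 rad, from sin θ sin δ cos φ₁ over cos δ − sin φ₁ sin φ₂.
λ₂ = λ₁ + Δλ = -25.3627°.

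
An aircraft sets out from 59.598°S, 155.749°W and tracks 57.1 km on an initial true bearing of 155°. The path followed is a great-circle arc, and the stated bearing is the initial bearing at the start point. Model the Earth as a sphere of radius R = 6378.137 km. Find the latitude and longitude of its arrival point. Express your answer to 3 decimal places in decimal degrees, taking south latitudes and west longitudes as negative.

latitude -60.062°, longitude -155.315°

The arc subtends δ = 57.1/6378.137 = 0.008952 rad at the centre.
Converting: φ₁ = -1.040181 rad, θ = 2.705260 rad.
sin φ₂ = sin φ₁ cos δ + cos φ₁ sin δ cos θ = (-0.862496)(0.999960) + (0.506064)(0.008952)(-0.906308) = -0.866567
φ₂ = asin(-0.866567) = -1.048283 rad = -60.062°.
Δλ = atan2( sin θ sin δ cos φ₁ , cos δ − sin φ₁ sin φ₂ ) = atan2(0.001915, 0.252549) = 0.007581 rad = 0.434°.
λ₂ = -155.749° + 0.434° = -155.315°.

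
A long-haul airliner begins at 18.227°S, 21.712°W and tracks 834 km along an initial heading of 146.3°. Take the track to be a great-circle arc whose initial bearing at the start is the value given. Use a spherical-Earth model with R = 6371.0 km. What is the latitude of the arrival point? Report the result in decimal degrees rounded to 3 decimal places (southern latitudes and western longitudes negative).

latitude -24.409°

δ = 834/6371 = 0.130906 rad (7.5003°).
Converting: φ₁ = -0.318121 rad, θ = 2.553417 rad.
Destination latitude: φ₂ = arcsin( sin φ₁ cos δ + cos φ₁ sin δ cos θ ) = arcsin(-0.413254) = -24.409°.
For the longitude increment, Δλ = atan2( sin θ sin δ cos φ₁, cos δ − sin φ₁ sin φ₂ ) = atan2(0.068791, 0.862185) = 4.562°.
Hence λ₂ = -21.712° + 4.562° = -17.150°.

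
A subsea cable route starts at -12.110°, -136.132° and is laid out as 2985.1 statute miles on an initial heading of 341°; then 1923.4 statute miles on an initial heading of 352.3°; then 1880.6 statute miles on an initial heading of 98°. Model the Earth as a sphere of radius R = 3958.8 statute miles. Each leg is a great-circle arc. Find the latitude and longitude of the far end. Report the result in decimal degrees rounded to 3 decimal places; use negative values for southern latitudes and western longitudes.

Apply the spherical direct solution leg by leg, carrying full precision between legs.
Leg 1: from (-12.110°, -136.132°), δ = 2985.1/3958.8 = 0.754042 rad, θ = 341° → φ = 28.683°, λ = -150.850°.
Leg 2: from (28.683°, -150.850°), δ = 1923.4/3958.8 = 0.485854 rad, θ = 352.3° → φ = 56.139°, λ = -157.297°.
Leg 3: from (56.139°, -157.297°), δ = 1880.6/3958.8 = 0.475043 rad, θ = 98° → φ = 44.666°, λ = -117.741°.

latitude 44.666°, longitude -117.741°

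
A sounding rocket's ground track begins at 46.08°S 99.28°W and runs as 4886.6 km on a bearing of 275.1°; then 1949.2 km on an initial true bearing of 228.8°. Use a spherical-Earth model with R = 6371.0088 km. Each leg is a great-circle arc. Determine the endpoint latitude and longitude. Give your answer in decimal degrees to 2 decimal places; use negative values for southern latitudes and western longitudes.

latitude -38.92°, longitude -168.02°

Apply the spherical direct solution leg by leg, carrying full precision between legs.
Leg 1: from (-46.08°, -99.28°), δ = 4886.6/6371.0088 = 0.767006 rad, θ = 275.1° → φ = -28.41°, λ = -151.08°.
Leg 2: from (-28.41°, -151.08°), δ = 1949.2/6371.0088 = 0.305948 rad, θ = 228.8° → φ = -38.92°, λ = -168.02°.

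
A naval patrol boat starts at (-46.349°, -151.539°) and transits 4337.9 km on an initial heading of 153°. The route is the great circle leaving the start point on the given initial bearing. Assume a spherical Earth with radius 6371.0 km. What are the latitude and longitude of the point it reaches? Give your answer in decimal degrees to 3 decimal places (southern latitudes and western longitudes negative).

latitude -71.689°, longitude -86.087°

Angular distance δ = d/R = 4337.9 / 6371 = 0.680882 rad.
With φ₁ = -46.349° = -0.808943 rad and θ = 153° = 2.670354 rad:
Destination latitude: φ₂ = arcsin( sin φ₁ cos δ + cos φ₁ sin δ cos θ ) = arcsin(-0.949365) = -71.689°.
For the longitude increment, Δλ = atan2( sin θ sin δ cos φ₁, cos δ − sin φ₁ sin φ₂ ) = atan2(0.197262, 0.090097) = 65.452°.
λ₂ = -151.539° + 65.452° = -86.087°.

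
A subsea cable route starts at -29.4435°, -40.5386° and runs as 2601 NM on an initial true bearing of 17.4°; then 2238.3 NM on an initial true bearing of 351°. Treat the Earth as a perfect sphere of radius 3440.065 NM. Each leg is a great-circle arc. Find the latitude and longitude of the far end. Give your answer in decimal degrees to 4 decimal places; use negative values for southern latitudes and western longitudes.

Apply the spherical direct solution leg by leg, carrying full precision between legs.
Leg 1: from (-29.4435°, -40.5386°), δ = 2601/3440.065 = 0.756090 rad, θ = 17.4° → φ = 12.2691°, λ = -28.4185°.
Leg 2: from (12.2691°, -28.4185°), δ = 2238.3/3440.065 = 0.650656 rad, θ = 351° → φ = 48.9096°, λ = -36.7075°.

latitude 48.9096°, longitude -36.7075°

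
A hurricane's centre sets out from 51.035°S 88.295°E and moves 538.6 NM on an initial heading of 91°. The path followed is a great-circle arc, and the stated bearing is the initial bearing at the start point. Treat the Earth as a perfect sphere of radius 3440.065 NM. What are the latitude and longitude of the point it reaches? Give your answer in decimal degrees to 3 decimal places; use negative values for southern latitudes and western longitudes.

latitude -50.330°, longitude 102.431°

Central angle δ = d/R = 0.156567 rad.
With φ₁ = -51.035° = -0.890729 rad and θ = 91° = 1.588250 rad:
sin φ₂ = sin φ₁ cos δ + cos φ₁ sin δ cos θ = (-0.777530)(0.987768) + (0.628846)(0.155928)(-0.017452) = -0.769731
φ₂ = asin(-0.769731) = -0.878420 rad = -50.330°.
Δλ = atan2( sin θ sin δ cos φ₁ , cos δ − sin φ₁ sin φ₂ ) = atan2(0.098040, 0.389279) = 0.246718 rad = 14.136°.
Hence λ₂ = 88.295° + 14.136° = 102.431°.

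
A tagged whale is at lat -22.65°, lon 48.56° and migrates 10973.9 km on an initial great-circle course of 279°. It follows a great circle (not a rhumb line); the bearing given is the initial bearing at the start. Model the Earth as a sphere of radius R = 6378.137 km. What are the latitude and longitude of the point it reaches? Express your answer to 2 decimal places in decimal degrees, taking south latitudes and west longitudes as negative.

latitude 11.55°, longitude -46.01°

δ = 10973.9/6378.137 = 1.720549 rad (98.5802°).
Start latitude φ₁ = -0.395317 rad; initial bearing θ = 4.869469 rad.
Applying the spherical law of cosines for sides, sin φ₂ = sin φ₁ cos δ + cos φ₁ sin δ cos θ = 0.200208, so φ₂ = 11.55°.
For the longitude increment, Δλ = atan2( sin θ sin δ cos φ₁, cos δ − sin φ₁ sin φ₂ ) = atan2(-0.901311, -0.072094) = -94.57°.
λ₂ = 48.56° + -94.57° = -46.01°.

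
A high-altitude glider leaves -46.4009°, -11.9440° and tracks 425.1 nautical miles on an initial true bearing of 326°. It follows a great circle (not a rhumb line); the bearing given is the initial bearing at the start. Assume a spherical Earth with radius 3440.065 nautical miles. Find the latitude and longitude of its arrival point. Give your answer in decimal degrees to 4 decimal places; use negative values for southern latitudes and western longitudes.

The arc subtends δ = 425.1/3440.065 = 0.123573 rad at the centre.
Start latitude φ₁ = -0.809848 rad; initial bearing θ = 5.689773 rad.
Destination latitude: φ₂ = arcsin( sin φ₁ cos δ + cos φ₁ sin δ cos θ ) = arcsin(-0.648192) = -40.4054°.
For the longitude increment, Δλ = atan2( sin θ sin δ cos φ₁, cos δ − sin φ₁ sin φ₂ ) = atan2(-0.047532, 0.522965) = -5.1933°.
λ₂ = λ₁ + Δλ = -17.1373°.

latitude -40.4054°, longitude -17.1373°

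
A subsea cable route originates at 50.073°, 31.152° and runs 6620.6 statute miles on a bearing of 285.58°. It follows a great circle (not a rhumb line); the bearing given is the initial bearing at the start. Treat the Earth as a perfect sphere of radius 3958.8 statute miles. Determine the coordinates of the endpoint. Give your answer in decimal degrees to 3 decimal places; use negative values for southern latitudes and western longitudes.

Central angle δ = d/R = 1.672375 rad.
Converting: φ₁ = 0.873939 rad, θ = 4.984311 rad.
Destination latitude: φ₂ = arcsin( sin φ₁ cos δ + cos φ₁ sin δ cos θ ) = arcsin(0.093728) = 5.378°.
Δλ = atan2( sin θ sin δ cos φ₁ , cos δ − sin φ₁ sin φ₂ ) = atan2(-0.615042, -0.173281) = -1.845417 rad = -105.735°.
λ₂ = 31.152° + -105.735° = -74.583°.

latitude 5.378°, longitude -74.583°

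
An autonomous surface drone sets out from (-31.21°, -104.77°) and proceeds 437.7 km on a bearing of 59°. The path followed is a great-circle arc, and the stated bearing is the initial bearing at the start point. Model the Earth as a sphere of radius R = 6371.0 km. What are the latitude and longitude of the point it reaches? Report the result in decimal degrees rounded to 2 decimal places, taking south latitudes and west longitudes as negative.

latitude -29.12°, longitude -100.91°

The arc subtends δ = 437.7/6371 = 0.068702 rad at the centre.
With φ₁ = -31.21° = -0.544717 rad and θ = 59° = 1.029744 rad:
Destination latitude: φ₂ = arcsin( sin φ₁ cos δ + cos φ₁ sin δ cos θ ) = arcsin(-0.486715) = -29.12°.
For the longitude increment, Δλ = atan2( sin θ sin δ cos φ₁, cos δ − sin φ₁ sin φ₂ ) = atan2(0.050327, 0.745437) = 3.86°.
λ₂ = -104.77° + 3.86° = -100.91°.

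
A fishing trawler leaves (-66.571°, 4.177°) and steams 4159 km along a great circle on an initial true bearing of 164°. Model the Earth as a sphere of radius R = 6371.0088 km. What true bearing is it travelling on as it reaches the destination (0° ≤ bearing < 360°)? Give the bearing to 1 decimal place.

final bearing 23.4°

Central angle δ = d/R = 0.652801 rad.
Start latitude φ₁ = -1.161883 rad; initial bearing θ = 2.862340 rad.
Applying the spherical law of cosines for sides, sin φ₂ = sin φ₁ cos δ + cos φ₁ sin δ cos θ = -0.961051, so φ₂ = -73.956°.
For the longitude increment, Δλ = atan2( sin θ sin δ cos φ₁, cos δ − sin φ₁ sin φ₂ ) = atan2(0.066571, -0.087430) = 142.714°.
λ₂ = λ₁ + Δλ = 146.891°.
The forward bearing on arrival equals the back-azimuth from the destination plus 180°.
Back-azimuth from P₂ (-74.0°, 146.9°) to P₁ (-66.6°, 4.2°), with Δλ' = λ₁ − λ₂ = -142.7°: atan2( sin Δλ' cos φ₁ , cos φ₂ sin φ₁ − sin φ₂ cos φ₁ cos Δλ' ) = 203.4°.
Final bearing = (203.4° + 180°) mod 360° = 23.4°.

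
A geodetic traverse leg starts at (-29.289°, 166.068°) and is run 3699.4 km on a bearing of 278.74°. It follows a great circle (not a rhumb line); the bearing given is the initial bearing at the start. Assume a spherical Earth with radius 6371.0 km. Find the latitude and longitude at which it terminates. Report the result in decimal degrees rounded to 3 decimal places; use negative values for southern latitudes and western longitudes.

latitude -19.654°, longitude 130.916°

δ = 3699.4/6371 = 0.580662 rad (33.2695°).
Converting: φ₁ = -0.511189 rad, θ = 4.864931 rad.
sin φ₂ = sin φ₁ cos δ + cos φ₁ sin δ cos θ = (-0.489215)(0.836099) + (0.872163)(0.548578)(0.151951) = -0.336332
φ₂ = asin(-0.336332) = -0.343019 rad = -19.654°.
Then Δλ = atan2(-0.472894, 0.671561) = -0.613520 rad, from sin θ sin δ cos φ₁ over cos δ − sin φ₁ sin φ₂.
Hence λ₂ = 166.068° + -35.152° = 130.916°.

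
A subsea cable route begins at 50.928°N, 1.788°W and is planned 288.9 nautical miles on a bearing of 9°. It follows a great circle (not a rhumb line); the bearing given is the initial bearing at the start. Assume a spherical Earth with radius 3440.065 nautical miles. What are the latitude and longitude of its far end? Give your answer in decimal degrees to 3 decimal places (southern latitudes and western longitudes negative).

latitude 55.674°, longitude -0.455°

Angular distance δ = d/R = 288.9 / 3440.065 = 0.083981 rad.
With φ₁ = 50.928° = 0.888861 rad and θ = 9° = 0.157080 rad:
Destination latitude: φ₂ = arcsin( sin φ₁ cos δ + cos φ₁ sin δ cos θ ) = arcsin(0.825838) = 55.674°.
For the longitude increment, Δλ = atan2( sin θ sin δ cos φ₁, cos δ − sin φ₁ sin φ₂ ) = atan2(0.008271, 0.355332) = 1.333°.
λ₂ = -1.788° + 1.333° = -0.455°.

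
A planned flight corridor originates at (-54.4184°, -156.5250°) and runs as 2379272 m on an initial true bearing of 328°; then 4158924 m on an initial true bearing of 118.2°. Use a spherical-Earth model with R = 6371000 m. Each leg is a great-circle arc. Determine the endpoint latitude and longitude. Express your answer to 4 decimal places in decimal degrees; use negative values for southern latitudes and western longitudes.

Apply the spherical direct solution leg by leg, carrying full precision between legs.
Leg 1: from (-54.4184°, -156.5250°), δ = 2379272/6371000 = 0.373453 rad, θ = 328° → φ = -35.2542°, λ = -170.2200°.
Leg 2: from (-35.2542°, -170.2200°), δ = 4158924/6371000 = 0.652790 rad, θ = 118.2° → φ = -43.8613°, λ = -122.2809°.

latitude -43.8613°, longitude -122.2809°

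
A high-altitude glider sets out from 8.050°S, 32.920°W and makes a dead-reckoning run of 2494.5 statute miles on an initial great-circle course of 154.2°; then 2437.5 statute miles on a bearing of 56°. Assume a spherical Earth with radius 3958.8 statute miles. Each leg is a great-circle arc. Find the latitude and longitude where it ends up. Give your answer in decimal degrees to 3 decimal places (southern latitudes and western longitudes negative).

Apply the spherical direct solution leg by leg, carrying full precision between legs.
Leg 1: from (-8.050°, -32.920°), δ = 2494.5/3958.8 = 0.630115 rad, θ = 154.2° → φ = -39.674°, λ = -13.457°.
Leg 2: from (-39.674°, -13.457°), δ = 2437.5/3958.8 = 0.615717 rad, θ = 56° → φ = -15.819°, λ = 16.388°.

latitude -15.819°, longitude 16.388°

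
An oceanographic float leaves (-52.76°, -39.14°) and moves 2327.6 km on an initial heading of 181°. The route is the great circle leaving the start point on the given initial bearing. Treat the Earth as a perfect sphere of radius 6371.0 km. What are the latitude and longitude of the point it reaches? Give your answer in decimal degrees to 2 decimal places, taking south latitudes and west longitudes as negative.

δ = 2327.6/6371 = 0.365343 rad (20.9326°).
With φ₁ = -52.76° = -0.920836 rad and θ = 181° = 3.159046 rad:
sin φ₂ = sin φ₁ cos δ + cos φ₁ sin δ cos θ = (-0.796108)(0.934001) + (0.605155)(0.357270)(-0.999848) = -0.959736
φ₂ = asin(-0.959736) = -1.286061 rad = -73.69°.
Then Δλ = atan2(-0.003773, 0.169948) = -0.022199 rad, from sin θ sin δ cos φ₁ over cos δ − sin φ₁ sin φ₂.
λ₂ = -39.14° + -1.27° = -40.41°.

latitude -73.69°, longitude -40.41°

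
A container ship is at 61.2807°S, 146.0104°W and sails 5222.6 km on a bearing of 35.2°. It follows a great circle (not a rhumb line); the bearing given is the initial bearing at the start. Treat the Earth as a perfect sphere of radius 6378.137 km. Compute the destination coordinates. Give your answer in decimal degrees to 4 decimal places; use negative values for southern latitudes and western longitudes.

Angular distance δ = d/R = 5222.6 / 6378.137 = 0.818828 rad.
Converting: φ₁ = -1.069550 rad, θ = 0.614356 rad.
Applying the spherical law of cosines for sides, sin φ₂ = sin φ₁ cos δ + cos φ₁ sin δ cos θ = -0.312275, so φ₂ = -18.1964°.
Then Δλ = atan2(0.202296, 0.409217) = 0.459117 rad, from sin θ sin δ cos φ₁ over cos δ − sin φ₁ sin φ₂.
λ₂ = λ₁ + Δλ = -119.7049°.

latitude -18.1964°, longitude -119.7049°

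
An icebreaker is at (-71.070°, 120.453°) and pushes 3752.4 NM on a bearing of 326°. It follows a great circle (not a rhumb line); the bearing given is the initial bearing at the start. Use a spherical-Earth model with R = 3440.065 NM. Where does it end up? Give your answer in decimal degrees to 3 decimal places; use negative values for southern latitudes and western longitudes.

The arc subtends δ = 3752.4/3440.065 = 1.090793 rad at the centre.
Start latitude φ₁ = -1.240405 rad; initial bearing θ = 5.689773 rad.
Destination latitude: φ₂ = arcsin( sin φ₁ cos δ + cos φ₁ sin δ cos θ ) = arcsin(-0.198249) = -11.435°.
Then Δλ = atan2(-0.160909, 0.274255) = -0.530593 rad, from sin θ sin δ cos φ₁ over cos δ − sin φ₁ sin φ₂.
λ₂ = 120.453° + -30.401° = 90.052°.

latitude -11.435°, longitude 90.052°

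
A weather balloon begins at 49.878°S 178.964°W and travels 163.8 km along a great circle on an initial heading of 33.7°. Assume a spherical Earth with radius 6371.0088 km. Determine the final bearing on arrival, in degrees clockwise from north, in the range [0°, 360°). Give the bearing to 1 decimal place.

final bearing 32.8°

Central angle δ = d/R = 0.025710 rad.
Start latitude φ₁ = -0.870535 rad; initial bearing θ = 0.588176 rad.
Destination latitude: φ₂ = arcsin( sin φ₁ cos δ + cos φ₁ sin δ cos θ ) = arcsin(-0.750639) = -48.646°.
For the longitude increment, Δλ = atan2( sin θ sin δ cos φ₁, cos δ − sin φ₁ sin φ₂ ) = atan2(0.009192, 0.425675) = 1.237°.
Hence λ₂ = -178.964° + 1.237° = -177.727°.
The forward bearing on arrival equals the back-azimuth from the destination plus 180°.
Back-azimuth from P₂ (-48.6°, -177.7°) to P₁ (-49.9°, -179.0°), with Δλ' = λ₁ − λ₂ = -1.2°: atan2( sin Δλ' cos φ₁ , cos φ₂ sin φ₁ − sin φ₂ cos φ₁ cos Δλ' ) = 212.8°.
Final bearing = (212.8° + 180°) mod 360° = 32.8°.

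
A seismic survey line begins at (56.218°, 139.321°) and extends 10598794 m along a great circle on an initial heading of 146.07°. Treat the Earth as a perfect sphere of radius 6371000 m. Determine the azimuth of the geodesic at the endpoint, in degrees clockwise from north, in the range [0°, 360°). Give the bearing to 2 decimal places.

final bearing 158.42°

δ = 10598794/6371000 = 1.663600 rad (95.3172°).
Converting: φ₁ = 0.981189 rad, θ = 2.549402 rad.
sin φ₂ = sin φ₁ cos δ + cos φ₁ sin δ cos θ = (0.831159)(-0.092670) + (0.556035)(0.995697)(-0.829720) = -0.536392
φ₂ = asin(-0.536392) = -0.566156 rad = -32.438°.
For the longitude increment, Δλ = atan2( sin θ sin δ cos φ₁, cos δ − sin φ₁ sin φ₂ ) = atan2(0.309032, 0.353156) = 41.188°.
λ₂ = 139.321° + 41.188° = 180.509°, normalized to (−180°, 180°] → -179.491°.
The forward bearing on arrival equals the back-azimuth from the destination plus 180°.
Back-azimuth from P₂ (-32.44°, -179.49°) to P₁ (56.22°, 139.32°), with Δλ' = λ₁ − λ₂ = 318.81°: atan2( sin Δλ' cos φ₁ , cos φ₂ sin φ₁ − sin φ₂ cos φ₁ cos Δλ' ) = 338.42°.
Final bearing = (338.42° + 180°) mod 360° = 158.42°.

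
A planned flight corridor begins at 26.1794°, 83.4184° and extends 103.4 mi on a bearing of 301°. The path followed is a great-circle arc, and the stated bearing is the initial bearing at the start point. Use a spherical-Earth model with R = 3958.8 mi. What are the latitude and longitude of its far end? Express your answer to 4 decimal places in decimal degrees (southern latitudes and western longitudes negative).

latitude 26.9430°, longitude 81.9795°

Central angle δ = d/R = 0.026119 rad.
Converting: φ₁ = 0.456917 rad, θ = 5.253441 rad.
sin φ₂ = sin φ₁ cos δ + cos φ₁ sin δ cos θ = (0.441183)(0.999659) + (0.897417)(0.026116)(0.515038) = 0.453104
φ₂ = asin(0.453104) = 0.470244 rad = 26.9430°.
Then Δλ = atan2(-0.020089, 0.799757) = -0.025114 rad, from sin θ sin δ cos φ₁ over cos δ − sin φ₁ sin φ₂.
λ₂ = 83.4184° + -1.4389° = 81.9795°.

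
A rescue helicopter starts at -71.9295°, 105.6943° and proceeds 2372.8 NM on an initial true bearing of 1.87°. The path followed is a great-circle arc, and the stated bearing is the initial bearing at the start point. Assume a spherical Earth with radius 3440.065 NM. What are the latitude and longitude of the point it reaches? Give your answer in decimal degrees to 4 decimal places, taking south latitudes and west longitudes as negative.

The arc subtends δ = 2372.8/3440.065 = 0.689754 rad at the centre.
Converting: φ₁ = -1.255407 rad, θ = 0.032638 rad.
sin φ₂ = sin φ₁ cos δ + cos φ₁ sin δ cos θ = (-0.950676)(0.771402) + (0.310187)(0.636348)(0.999467) = -0.536072
φ₂ = asin(-0.536072) = -0.565777 rad = -32.4166°.
Δλ = atan2( sin θ sin δ cos φ₁ , cos δ − sin φ₁ sin φ₂ ) = atan2(0.006441, 0.261772) = 0.024601 rad = 1.4095°.
Hence λ₂ = 105.6943° + 1.4095° = 107.1038°.

latitude -32.4166°, longitude 107.1038°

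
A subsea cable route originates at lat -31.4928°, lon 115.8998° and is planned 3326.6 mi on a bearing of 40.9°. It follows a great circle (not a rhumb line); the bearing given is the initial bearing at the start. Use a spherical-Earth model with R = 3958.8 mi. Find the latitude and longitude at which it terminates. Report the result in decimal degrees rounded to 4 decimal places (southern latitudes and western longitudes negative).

δ = 3326.6/3958.8 = 0.840305 rad (48.1459°).
Converting: φ₁ = -0.549653 rad, θ = 0.713840 rad.
sin φ₂ = sin φ₁ cos δ + cos φ₁ sin δ cos θ = (-0.522391)(0.667236) + (0.852706)(0.744847)(0.755853) = 0.131511
φ₂ = asin(0.131511) = 0.131893 rad = 7.5569°.
For the longitude increment, Δλ = atan2( sin θ sin δ cos φ₁, cos δ − sin φ₁ sin φ₂ ) = atan2(0.415849, 0.735936) = 29.4691°.
λ₂ = λ₁ + Δλ = 145.3689°.

latitude 7.5569°, longitude 145.3689°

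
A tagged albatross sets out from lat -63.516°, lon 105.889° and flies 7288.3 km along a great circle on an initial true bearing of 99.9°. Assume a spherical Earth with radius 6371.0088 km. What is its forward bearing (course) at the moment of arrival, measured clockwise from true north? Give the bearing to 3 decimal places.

final bearing 29.294°

δ = 7288.3/6371.0088 = 1.143979 rad (65.5452°).
Start latitude φ₁ = -1.108563 rad; initial bearing θ = 1.743584 rad.
sin φ₂ = sin φ₁ cos δ + cos φ₁ sin δ cos θ = (-0.895059)(0.413976) + (0.445948)(0.910288)(-0.171929) = -0.440326
φ₂ = asin(-0.440326) = -0.455962 rad = -26.125°.
Then Δλ = atan2(0.399896, 0.019858) = 1.521179 rad, from sin θ sin δ cos φ₁ over cos δ − sin φ₁ sin φ₂.
λ₂ = 105.889° + 87.157° = 193.046°, normalized to (−180°, 180°] → -166.954°.
The forward bearing on arrival equals the back-azimuth from the destination plus 180°.
Back-azimuth from P₂ (-26.125°, -166.954°) to P₁ (-63.516°, 105.889°), with Δλ' = λ₁ − λ₂ = 272.843°: atan2( sin Δλ' cos φ₁ , cos φ₂ sin φ₁ − sin φ₂ cos φ₁ cos Δλ' ) = 209.294°.
Final bearing = (209.294° + 180°) mod 360° = 29.294°.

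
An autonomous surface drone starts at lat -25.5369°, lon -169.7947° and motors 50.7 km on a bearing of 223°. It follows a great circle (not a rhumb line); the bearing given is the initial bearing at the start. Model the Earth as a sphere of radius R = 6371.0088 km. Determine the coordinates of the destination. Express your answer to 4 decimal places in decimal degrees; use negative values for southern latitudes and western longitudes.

Central angle δ = d/R = 0.007958 rad.
Start latitude φ₁ = -0.445703 rad; initial bearing θ = 3.892084 rad.
Destination latitude: φ₂ = arcsin( sin φ₁ cos δ + cos φ₁ sin δ cos θ ) = arcsin(-0.436330) = -25.8700°.
Δλ = atan2( sin θ sin δ cos φ₁ , cos δ − sin φ₁ sin φ₂ ) = atan2(-0.004897, 0.811870) = -0.006032 rad = -0.3456°.
λ₂ = -169.7947° + -0.3456° = -170.1403°.

latitude -25.8700°, longitude -170.1403°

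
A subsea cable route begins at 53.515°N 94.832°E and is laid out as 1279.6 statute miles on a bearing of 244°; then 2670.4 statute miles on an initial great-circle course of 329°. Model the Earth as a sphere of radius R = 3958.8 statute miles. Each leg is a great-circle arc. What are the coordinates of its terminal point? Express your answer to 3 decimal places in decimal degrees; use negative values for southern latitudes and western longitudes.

Apply the spherical direct solution leg by leg, carrying full precision between legs.
Leg 1: from (53.515°, 94.832°), δ = 1279.6/3958.8 = 0.323229 rad, θ = 244° → φ = 42.811°, λ = 71.930°.
Leg 2: from (42.811°, 71.930°), δ = 2670.4/3958.8 = 0.674548 rad, θ = 329° → φ = 67.439°, λ = 14.959°.

latitude 67.439°, longitude 14.959°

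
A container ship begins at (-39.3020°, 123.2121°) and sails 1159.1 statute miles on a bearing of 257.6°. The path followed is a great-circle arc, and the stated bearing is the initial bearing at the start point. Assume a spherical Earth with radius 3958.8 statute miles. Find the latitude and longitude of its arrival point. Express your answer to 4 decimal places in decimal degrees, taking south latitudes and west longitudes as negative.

latitude -40.8750°, longitude 101.3234°

δ = 1159.1/3958.8 = 0.292791 rad (16.7757°).
With φ₁ = -39.3020° = -0.685949 rad and θ = 257.6° = 4.495968 rad:
Applying the spherical law of cosines for sides, sin φ₂ = sin φ₁ cos δ + cos φ₁ sin δ cos θ = -0.654411, so φ₂ = -40.8750°.
Then Δλ = atan2(-0.218133, 0.542933) = -0.382030 rad, from sin θ sin δ cos φ₁ over cos δ − sin φ₁ sin φ₂.
λ₂ = λ₁ + Δλ = 101.3234°.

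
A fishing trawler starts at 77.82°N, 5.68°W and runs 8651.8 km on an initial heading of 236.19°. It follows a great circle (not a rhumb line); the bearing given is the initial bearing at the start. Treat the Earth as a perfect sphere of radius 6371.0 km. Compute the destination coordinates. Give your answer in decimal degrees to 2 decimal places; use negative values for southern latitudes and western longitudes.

δ = 8651.8/6371 = 1.357997 rad (77.8075°).
Start latitude φ₁ = 1.358215 rad; initial bearing θ = 4.122293 rad.
sin φ₂ = sin φ₁ cos δ + cos φ₁ sin δ cos θ = (0.977490)(0.211197) + (0.210984)(0.977444)(-0.556441) = 0.091691
φ₂ = asin(0.091691) = 0.091820 rad = 5.26°.
Δλ = atan2( sin θ sin δ cos φ₁ , cos δ − sin φ₁ sin φ₂ ) = atan2(-0.171349, 0.121570) = -0.953733 rad = -54.64°.
Hence λ₂ = -5.68° + -54.64° = -60.32°.

latitude 5.26°, longitude -60.32°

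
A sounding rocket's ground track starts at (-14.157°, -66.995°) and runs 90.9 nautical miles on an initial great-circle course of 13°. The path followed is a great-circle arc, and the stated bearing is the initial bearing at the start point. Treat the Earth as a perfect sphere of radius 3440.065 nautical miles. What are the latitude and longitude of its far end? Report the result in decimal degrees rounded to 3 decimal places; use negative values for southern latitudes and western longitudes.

latitude -12.682°, longitude -66.646°

Angular distance δ = d/R = 90.9 / 3440.065 = 0.026424 rad.
With φ₁ = -14.157° = -0.247086 rad and θ = 13° = 0.226893 rad:
sin φ₂ = sin φ₁ cos δ + cos φ₁ sin δ cos θ = (-0.244580)(0.999651) + (0.969629)(0.026421)(0.974370) = -0.219533
φ₂ = asin(-0.219533) = -0.221335 rad = -12.682°.
For the longitude increment, Δλ = atan2( sin θ sin δ cos φ₁, cos δ − sin φ₁ sin φ₂ ) = atan2(0.005763, 0.945958) = 0.349°.
λ₂ = -66.995° + 0.349° = -66.646°.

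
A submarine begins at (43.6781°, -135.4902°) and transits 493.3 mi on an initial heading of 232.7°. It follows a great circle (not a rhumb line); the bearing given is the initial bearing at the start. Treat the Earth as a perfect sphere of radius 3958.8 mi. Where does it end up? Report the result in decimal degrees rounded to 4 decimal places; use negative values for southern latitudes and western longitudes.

Central angle δ = d/R = 0.124608 rad.
Start latitude φ₁ = 0.762327 rad; initial bearing θ = 4.061381 rad.
sin φ₂ = sin φ₁ cos δ + cos φ₁ sin δ cos θ = (0.690606)(0.992246) + (0.723231)(0.124286)(-0.605988) = 0.630780
φ₂ = asin(0.630780) = 0.682559 rad = 39.1077°.
Δλ = atan2( sin θ sin δ cos φ₁ , cos δ − sin φ₁ sin φ₂ ) = atan2(-0.071503, 0.556626) = -0.127759 rad = -7.3200°.
Hence λ₂ = -135.4902° + -7.3200° = -142.8102°.

latitude 39.1077°, longitude -142.8102°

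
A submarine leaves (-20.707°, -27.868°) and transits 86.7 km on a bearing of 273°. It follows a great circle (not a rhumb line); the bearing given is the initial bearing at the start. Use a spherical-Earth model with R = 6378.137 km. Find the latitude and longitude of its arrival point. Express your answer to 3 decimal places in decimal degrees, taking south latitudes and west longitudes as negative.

latitude -20.664°, longitude -28.699°

Angular distance δ = d/R = 86.7 / 6378.137 = 0.013593 rad.
With φ₁ = -20.707° = -0.361405 rad and θ = 273° = 4.764749 rad:
Destination latitude: φ₂ = arcsin( sin φ₁ cos δ + cos φ₁ sin δ cos θ ) = arcsin(-0.352891) = -20.664°.
Δλ = atan2( sin θ sin δ cos φ₁ , cos δ − sin φ₁ sin φ₂ ) = atan2(-0.012697, 0.875129) = -0.014508 rad = -0.831°.
λ₂ = -27.868° + -0.831° = -28.699°.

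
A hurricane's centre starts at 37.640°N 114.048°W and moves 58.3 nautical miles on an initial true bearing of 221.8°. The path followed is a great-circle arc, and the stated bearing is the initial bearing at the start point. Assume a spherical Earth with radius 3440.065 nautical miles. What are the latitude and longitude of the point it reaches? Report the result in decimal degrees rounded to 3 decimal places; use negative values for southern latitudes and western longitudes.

The arc subtends δ = 58.3/3440.065 = 0.016947 rad at the centre.
Start latitude φ₁ = 0.656942 rad; initial bearing θ = 3.871140 rad.
Applying the spherical law of cosines for sides, sin φ₂ = sin φ₁ cos δ + cos φ₁ sin δ cos θ = 0.600607, so φ₂ = 36.913°.
Then Δλ = atan2(-0.008944, 0.633067) = -0.014128 rad, from sin θ sin δ cos φ₁ over cos δ − sin φ₁ sin φ₂.
λ₂ = -114.048° + -0.809° = -114.857°.

latitude 36.913°, longitude -114.857°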